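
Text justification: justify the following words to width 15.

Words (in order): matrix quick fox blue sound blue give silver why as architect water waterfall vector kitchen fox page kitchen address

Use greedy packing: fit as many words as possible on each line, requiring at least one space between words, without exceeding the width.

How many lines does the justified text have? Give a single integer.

Answer: 9

Derivation:
Line 1: ['matrix', 'quick'] (min_width=12, slack=3)
Line 2: ['fox', 'blue', 'sound'] (min_width=14, slack=1)
Line 3: ['blue', 'give'] (min_width=9, slack=6)
Line 4: ['silver', 'why', 'as'] (min_width=13, slack=2)
Line 5: ['architect', 'water'] (min_width=15, slack=0)
Line 6: ['waterfall'] (min_width=9, slack=6)
Line 7: ['vector', 'kitchen'] (min_width=14, slack=1)
Line 8: ['fox', 'page'] (min_width=8, slack=7)
Line 9: ['kitchen', 'address'] (min_width=15, slack=0)
Total lines: 9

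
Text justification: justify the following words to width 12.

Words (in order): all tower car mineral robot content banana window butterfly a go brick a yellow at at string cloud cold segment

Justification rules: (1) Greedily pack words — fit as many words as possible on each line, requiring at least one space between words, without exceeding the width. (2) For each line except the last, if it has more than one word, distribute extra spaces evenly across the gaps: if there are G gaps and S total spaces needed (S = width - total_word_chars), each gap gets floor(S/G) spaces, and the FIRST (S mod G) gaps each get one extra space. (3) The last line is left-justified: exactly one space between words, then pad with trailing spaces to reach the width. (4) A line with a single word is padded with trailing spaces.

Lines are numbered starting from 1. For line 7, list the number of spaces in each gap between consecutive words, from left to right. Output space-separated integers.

Answer: 2

Derivation:
Line 1: ['all', 'tower'] (min_width=9, slack=3)
Line 2: ['car', 'mineral'] (min_width=11, slack=1)
Line 3: ['robot'] (min_width=5, slack=7)
Line 4: ['content'] (min_width=7, slack=5)
Line 5: ['banana'] (min_width=6, slack=6)
Line 6: ['window'] (min_width=6, slack=6)
Line 7: ['butterfly', 'a'] (min_width=11, slack=1)
Line 8: ['go', 'brick', 'a'] (min_width=10, slack=2)
Line 9: ['yellow', 'at', 'at'] (min_width=12, slack=0)
Line 10: ['string', 'cloud'] (min_width=12, slack=0)
Line 11: ['cold', 'segment'] (min_width=12, slack=0)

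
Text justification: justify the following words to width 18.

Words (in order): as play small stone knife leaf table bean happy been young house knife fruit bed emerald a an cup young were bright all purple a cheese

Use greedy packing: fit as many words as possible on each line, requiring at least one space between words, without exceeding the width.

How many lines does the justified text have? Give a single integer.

Answer: 9

Derivation:
Line 1: ['as', 'play', 'small'] (min_width=13, slack=5)
Line 2: ['stone', 'knife', 'leaf'] (min_width=16, slack=2)
Line 3: ['table', 'bean', 'happy'] (min_width=16, slack=2)
Line 4: ['been', 'young', 'house'] (min_width=16, slack=2)
Line 5: ['knife', 'fruit', 'bed'] (min_width=15, slack=3)
Line 6: ['emerald', 'a', 'an', 'cup'] (min_width=16, slack=2)
Line 7: ['young', 'were', 'bright'] (min_width=17, slack=1)
Line 8: ['all', 'purple', 'a'] (min_width=12, slack=6)
Line 9: ['cheese'] (min_width=6, slack=12)
Total lines: 9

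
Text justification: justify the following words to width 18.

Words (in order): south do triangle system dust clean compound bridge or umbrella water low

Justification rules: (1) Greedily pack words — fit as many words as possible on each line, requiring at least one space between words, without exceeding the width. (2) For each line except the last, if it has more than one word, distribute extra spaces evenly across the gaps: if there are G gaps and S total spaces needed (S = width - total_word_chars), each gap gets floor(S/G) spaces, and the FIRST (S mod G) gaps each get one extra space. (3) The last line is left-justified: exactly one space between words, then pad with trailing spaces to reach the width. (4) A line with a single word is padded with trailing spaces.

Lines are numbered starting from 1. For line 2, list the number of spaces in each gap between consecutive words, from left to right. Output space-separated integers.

Answer: 2 1

Derivation:
Line 1: ['south', 'do', 'triangle'] (min_width=17, slack=1)
Line 2: ['system', 'dust', 'clean'] (min_width=17, slack=1)
Line 3: ['compound', 'bridge', 'or'] (min_width=18, slack=0)
Line 4: ['umbrella', 'water', 'low'] (min_width=18, slack=0)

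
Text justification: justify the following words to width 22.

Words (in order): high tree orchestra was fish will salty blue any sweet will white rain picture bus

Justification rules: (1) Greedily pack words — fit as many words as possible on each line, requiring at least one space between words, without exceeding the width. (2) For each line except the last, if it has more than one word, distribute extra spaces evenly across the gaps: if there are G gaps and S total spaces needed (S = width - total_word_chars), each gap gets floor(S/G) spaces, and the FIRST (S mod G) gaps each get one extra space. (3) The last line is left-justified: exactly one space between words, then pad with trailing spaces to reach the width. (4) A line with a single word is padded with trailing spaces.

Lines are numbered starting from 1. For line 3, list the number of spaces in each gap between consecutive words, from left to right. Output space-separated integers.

Answer: 2 2 2

Derivation:
Line 1: ['high', 'tree', 'orchestra'] (min_width=19, slack=3)
Line 2: ['was', 'fish', 'will', 'salty'] (min_width=19, slack=3)
Line 3: ['blue', 'any', 'sweet', 'will'] (min_width=19, slack=3)
Line 4: ['white', 'rain', 'picture', 'bus'] (min_width=22, slack=0)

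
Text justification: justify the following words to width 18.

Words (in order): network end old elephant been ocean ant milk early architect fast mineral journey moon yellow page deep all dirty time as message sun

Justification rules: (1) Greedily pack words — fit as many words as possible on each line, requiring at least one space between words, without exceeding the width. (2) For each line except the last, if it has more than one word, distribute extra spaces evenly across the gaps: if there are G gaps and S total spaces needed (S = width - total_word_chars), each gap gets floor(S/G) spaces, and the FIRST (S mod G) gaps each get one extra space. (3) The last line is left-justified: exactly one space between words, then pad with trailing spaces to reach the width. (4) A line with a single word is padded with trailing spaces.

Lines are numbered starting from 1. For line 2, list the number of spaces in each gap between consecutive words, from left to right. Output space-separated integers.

Answer: 6

Derivation:
Line 1: ['network', 'end', 'old'] (min_width=15, slack=3)
Line 2: ['elephant', 'been'] (min_width=13, slack=5)
Line 3: ['ocean', 'ant', 'milk'] (min_width=14, slack=4)
Line 4: ['early', 'architect'] (min_width=15, slack=3)
Line 5: ['fast', 'mineral'] (min_width=12, slack=6)
Line 6: ['journey', 'moon'] (min_width=12, slack=6)
Line 7: ['yellow', 'page', 'deep'] (min_width=16, slack=2)
Line 8: ['all', 'dirty', 'time', 'as'] (min_width=17, slack=1)
Line 9: ['message', 'sun'] (min_width=11, slack=7)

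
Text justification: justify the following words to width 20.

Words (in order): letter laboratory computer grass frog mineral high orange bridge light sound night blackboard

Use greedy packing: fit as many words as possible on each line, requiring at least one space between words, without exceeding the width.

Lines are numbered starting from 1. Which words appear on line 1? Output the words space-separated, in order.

Line 1: ['letter', 'laboratory'] (min_width=17, slack=3)
Line 2: ['computer', 'grass', 'frog'] (min_width=19, slack=1)
Line 3: ['mineral', 'high', 'orange'] (min_width=19, slack=1)
Line 4: ['bridge', 'light', 'sound'] (min_width=18, slack=2)
Line 5: ['night', 'blackboard'] (min_width=16, slack=4)

Answer: letter laboratory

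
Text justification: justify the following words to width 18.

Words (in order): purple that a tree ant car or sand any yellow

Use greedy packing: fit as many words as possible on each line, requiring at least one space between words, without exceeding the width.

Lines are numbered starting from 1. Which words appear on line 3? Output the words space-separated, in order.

Answer: any yellow

Derivation:
Line 1: ['purple', 'that', 'a', 'tree'] (min_width=18, slack=0)
Line 2: ['ant', 'car', 'or', 'sand'] (min_width=15, slack=3)
Line 3: ['any', 'yellow'] (min_width=10, slack=8)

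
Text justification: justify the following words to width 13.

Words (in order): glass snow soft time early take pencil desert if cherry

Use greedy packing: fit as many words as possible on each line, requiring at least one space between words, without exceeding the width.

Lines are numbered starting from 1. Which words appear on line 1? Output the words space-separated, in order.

Answer: glass snow

Derivation:
Line 1: ['glass', 'snow'] (min_width=10, slack=3)
Line 2: ['soft', 'time'] (min_width=9, slack=4)
Line 3: ['early', 'take'] (min_width=10, slack=3)
Line 4: ['pencil', 'desert'] (min_width=13, slack=0)
Line 5: ['if', 'cherry'] (min_width=9, slack=4)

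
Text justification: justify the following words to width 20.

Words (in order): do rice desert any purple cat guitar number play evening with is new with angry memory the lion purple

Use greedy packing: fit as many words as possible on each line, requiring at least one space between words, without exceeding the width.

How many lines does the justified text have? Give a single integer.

Answer: 6

Derivation:
Line 1: ['do', 'rice', 'desert', 'any'] (min_width=18, slack=2)
Line 2: ['purple', 'cat', 'guitar'] (min_width=17, slack=3)
Line 3: ['number', 'play', 'evening'] (min_width=19, slack=1)
Line 4: ['with', 'is', 'new', 'with'] (min_width=16, slack=4)
Line 5: ['angry', 'memory', 'the'] (min_width=16, slack=4)
Line 6: ['lion', 'purple'] (min_width=11, slack=9)
Total lines: 6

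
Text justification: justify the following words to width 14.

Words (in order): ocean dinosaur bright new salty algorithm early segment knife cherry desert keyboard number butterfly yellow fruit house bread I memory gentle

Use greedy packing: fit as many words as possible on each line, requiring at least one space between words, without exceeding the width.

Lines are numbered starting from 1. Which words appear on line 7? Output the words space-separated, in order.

Line 1: ['ocean', 'dinosaur'] (min_width=14, slack=0)
Line 2: ['bright', 'new'] (min_width=10, slack=4)
Line 3: ['salty'] (min_width=5, slack=9)
Line 4: ['algorithm'] (min_width=9, slack=5)
Line 5: ['early', 'segment'] (min_width=13, slack=1)
Line 6: ['knife', 'cherry'] (min_width=12, slack=2)
Line 7: ['desert'] (min_width=6, slack=8)
Line 8: ['keyboard'] (min_width=8, slack=6)
Line 9: ['number'] (min_width=6, slack=8)
Line 10: ['butterfly'] (min_width=9, slack=5)
Line 11: ['yellow', 'fruit'] (min_width=12, slack=2)
Line 12: ['house', 'bread', 'I'] (min_width=13, slack=1)
Line 13: ['memory', 'gentle'] (min_width=13, slack=1)

Answer: desert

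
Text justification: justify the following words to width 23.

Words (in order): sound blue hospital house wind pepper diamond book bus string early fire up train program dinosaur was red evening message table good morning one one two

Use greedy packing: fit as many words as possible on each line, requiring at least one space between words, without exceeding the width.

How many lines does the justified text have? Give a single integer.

Answer: 8

Derivation:
Line 1: ['sound', 'blue', 'hospital'] (min_width=19, slack=4)
Line 2: ['house', 'wind', 'pepper'] (min_width=17, slack=6)
Line 3: ['diamond', 'book', 'bus', 'string'] (min_width=23, slack=0)
Line 4: ['early', 'fire', 'up', 'train'] (min_width=19, slack=4)
Line 5: ['program', 'dinosaur', 'was'] (min_width=20, slack=3)
Line 6: ['red', 'evening', 'message'] (min_width=19, slack=4)
Line 7: ['table', 'good', 'morning', 'one'] (min_width=22, slack=1)
Line 8: ['one', 'two'] (min_width=7, slack=16)
Total lines: 8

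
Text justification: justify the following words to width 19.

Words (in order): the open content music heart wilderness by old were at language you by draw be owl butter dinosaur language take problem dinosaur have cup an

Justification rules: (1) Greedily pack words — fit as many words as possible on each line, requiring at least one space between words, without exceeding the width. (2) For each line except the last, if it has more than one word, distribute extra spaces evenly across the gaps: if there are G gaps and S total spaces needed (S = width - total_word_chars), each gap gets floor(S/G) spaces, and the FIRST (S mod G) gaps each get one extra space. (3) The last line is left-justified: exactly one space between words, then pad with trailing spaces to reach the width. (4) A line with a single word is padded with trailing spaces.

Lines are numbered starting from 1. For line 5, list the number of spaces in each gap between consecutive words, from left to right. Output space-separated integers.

Answer: 2 1 1 1

Derivation:
Line 1: ['the', 'open', 'content'] (min_width=16, slack=3)
Line 2: ['music', 'heart'] (min_width=11, slack=8)
Line 3: ['wilderness', 'by', 'old'] (min_width=17, slack=2)
Line 4: ['were', 'at', 'language'] (min_width=16, slack=3)
Line 5: ['you', 'by', 'draw', 'be', 'owl'] (min_width=18, slack=1)
Line 6: ['butter', 'dinosaur'] (min_width=15, slack=4)
Line 7: ['language', 'take'] (min_width=13, slack=6)
Line 8: ['problem', 'dinosaur'] (min_width=16, slack=3)
Line 9: ['have', 'cup', 'an'] (min_width=11, slack=8)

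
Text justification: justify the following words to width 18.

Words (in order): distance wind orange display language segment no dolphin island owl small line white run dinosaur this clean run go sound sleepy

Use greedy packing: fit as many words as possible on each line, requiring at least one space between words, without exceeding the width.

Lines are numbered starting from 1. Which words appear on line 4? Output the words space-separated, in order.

Answer: no dolphin island

Derivation:
Line 1: ['distance', 'wind'] (min_width=13, slack=5)
Line 2: ['orange', 'display'] (min_width=14, slack=4)
Line 3: ['language', 'segment'] (min_width=16, slack=2)
Line 4: ['no', 'dolphin', 'island'] (min_width=17, slack=1)
Line 5: ['owl', 'small', 'line'] (min_width=14, slack=4)
Line 6: ['white', 'run', 'dinosaur'] (min_width=18, slack=0)
Line 7: ['this', 'clean', 'run', 'go'] (min_width=17, slack=1)
Line 8: ['sound', 'sleepy'] (min_width=12, slack=6)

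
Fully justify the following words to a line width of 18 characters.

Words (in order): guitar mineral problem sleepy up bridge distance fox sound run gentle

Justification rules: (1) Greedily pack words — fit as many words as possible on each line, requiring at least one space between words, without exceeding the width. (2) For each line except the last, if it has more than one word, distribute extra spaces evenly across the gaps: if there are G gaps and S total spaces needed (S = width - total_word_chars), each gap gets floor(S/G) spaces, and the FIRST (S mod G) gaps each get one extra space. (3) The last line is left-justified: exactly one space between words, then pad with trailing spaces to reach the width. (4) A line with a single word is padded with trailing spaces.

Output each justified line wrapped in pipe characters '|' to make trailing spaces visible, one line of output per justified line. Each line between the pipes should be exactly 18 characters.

Line 1: ['guitar', 'mineral'] (min_width=14, slack=4)
Line 2: ['problem', 'sleepy', 'up'] (min_width=17, slack=1)
Line 3: ['bridge', 'distance'] (min_width=15, slack=3)
Line 4: ['fox', 'sound', 'run'] (min_width=13, slack=5)
Line 5: ['gentle'] (min_width=6, slack=12)

Answer: |guitar     mineral|
|problem  sleepy up|
|bridge    distance|
|fox    sound   run|
|gentle            |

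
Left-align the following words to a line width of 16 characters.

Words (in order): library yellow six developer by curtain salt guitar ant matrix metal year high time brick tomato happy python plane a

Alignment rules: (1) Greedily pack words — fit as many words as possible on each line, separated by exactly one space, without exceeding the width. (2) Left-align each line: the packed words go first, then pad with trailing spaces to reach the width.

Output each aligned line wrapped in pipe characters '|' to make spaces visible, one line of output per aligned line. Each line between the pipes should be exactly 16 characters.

Answer: |library yellow  |
|six developer by|
|curtain salt    |
|guitar ant      |
|matrix metal    |
|year high time  |
|brick tomato    |
|happy python    |
|plane a         |

Derivation:
Line 1: ['library', 'yellow'] (min_width=14, slack=2)
Line 2: ['six', 'developer', 'by'] (min_width=16, slack=0)
Line 3: ['curtain', 'salt'] (min_width=12, slack=4)
Line 4: ['guitar', 'ant'] (min_width=10, slack=6)
Line 5: ['matrix', 'metal'] (min_width=12, slack=4)
Line 6: ['year', 'high', 'time'] (min_width=14, slack=2)
Line 7: ['brick', 'tomato'] (min_width=12, slack=4)
Line 8: ['happy', 'python'] (min_width=12, slack=4)
Line 9: ['plane', 'a'] (min_width=7, slack=9)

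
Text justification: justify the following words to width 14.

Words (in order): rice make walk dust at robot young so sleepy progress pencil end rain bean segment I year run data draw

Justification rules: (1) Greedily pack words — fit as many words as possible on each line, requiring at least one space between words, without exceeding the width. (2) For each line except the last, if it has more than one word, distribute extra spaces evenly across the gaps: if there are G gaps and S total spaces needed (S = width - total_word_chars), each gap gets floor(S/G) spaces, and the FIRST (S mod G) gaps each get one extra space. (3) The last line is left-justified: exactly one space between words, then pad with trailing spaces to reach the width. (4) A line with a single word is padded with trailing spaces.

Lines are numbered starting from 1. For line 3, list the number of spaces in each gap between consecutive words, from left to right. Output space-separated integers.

Line 1: ['rice', 'make', 'walk'] (min_width=14, slack=0)
Line 2: ['dust', 'at', 'robot'] (min_width=13, slack=1)
Line 3: ['young', 'so'] (min_width=8, slack=6)
Line 4: ['sleepy'] (min_width=6, slack=8)
Line 5: ['progress'] (min_width=8, slack=6)
Line 6: ['pencil', 'end'] (min_width=10, slack=4)
Line 7: ['rain', 'bean'] (min_width=9, slack=5)
Line 8: ['segment', 'I', 'year'] (min_width=14, slack=0)
Line 9: ['run', 'data', 'draw'] (min_width=13, slack=1)

Answer: 7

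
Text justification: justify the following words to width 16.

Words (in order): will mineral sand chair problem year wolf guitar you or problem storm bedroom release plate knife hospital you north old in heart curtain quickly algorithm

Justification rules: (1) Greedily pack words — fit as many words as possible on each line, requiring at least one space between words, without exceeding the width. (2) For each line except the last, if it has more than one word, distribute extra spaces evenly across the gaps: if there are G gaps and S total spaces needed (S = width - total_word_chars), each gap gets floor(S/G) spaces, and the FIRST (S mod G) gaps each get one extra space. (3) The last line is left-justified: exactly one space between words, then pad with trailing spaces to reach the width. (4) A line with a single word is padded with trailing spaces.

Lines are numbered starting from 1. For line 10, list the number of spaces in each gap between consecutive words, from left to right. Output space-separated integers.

Line 1: ['will', 'mineral'] (min_width=12, slack=4)
Line 2: ['sand', 'chair'] (min_width=10, slack=6)
Line 3: ['problem', 'year'] (min_width=12, slack=4)
Line 4: ['wolf', 'guitar', 'you'] (min_width=15, slack=1)
Line 5: ['or', 'problem', 'storm'] (min_width=16, slack=0)
Line 6: ['bedroom', 'release'] (min_width=15, slack=1)
Line 7: ['plate', 'knife'] (min_width=11, slack=5)
Line 8: ['hospital', 'you'] (min_width=12, slack=4)
Line 9: ['north', 'old', 'in'] (min_width=12, slack=4)
Line 10: ['heart', 'curtain'] (min_width=13, slack=3)
Line 11: ['quickly'] (min_width=7, slack=9)
Line 12: ['algorithm'] (min_width=9, slack=7)

Answer: 4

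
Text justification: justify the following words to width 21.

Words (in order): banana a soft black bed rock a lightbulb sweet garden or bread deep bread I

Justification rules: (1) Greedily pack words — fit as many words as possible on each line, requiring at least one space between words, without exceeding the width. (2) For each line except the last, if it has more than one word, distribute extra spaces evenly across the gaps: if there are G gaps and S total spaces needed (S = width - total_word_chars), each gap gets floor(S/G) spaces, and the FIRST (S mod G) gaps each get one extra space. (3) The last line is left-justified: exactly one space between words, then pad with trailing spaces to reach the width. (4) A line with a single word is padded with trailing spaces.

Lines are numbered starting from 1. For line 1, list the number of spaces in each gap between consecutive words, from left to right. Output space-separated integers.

Line 1: ['banana', 'a', 'soft', 'black'] (min_width=19, slack=2)
Line 2: ['bed', 'rock', 'a', 'lightbulb'] (min_width=20, slack=1)
Line 3: ['sweet', 'garden', 'or', 'bread'] (min_width=21, slack=0)
Line 4: ['deep', 'bread', 'I'] (min_width=12, slack=9)

Answer: 2 2 1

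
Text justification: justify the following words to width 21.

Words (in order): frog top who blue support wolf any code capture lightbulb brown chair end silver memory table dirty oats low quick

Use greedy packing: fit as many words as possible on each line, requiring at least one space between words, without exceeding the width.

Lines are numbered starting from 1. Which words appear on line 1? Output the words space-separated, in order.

Answer: frog top who blue

Derivation:
Line 1: ['frog', 'top', 'who', 'blue'] (min_width=17, slack=4)
Line 2: ['support', 'wolf', 'any', 'code'] (min_width=21, slack=0)
Line 3: ['capture', 'lightbulb'] (min_width=17, slack=4)
Line 4: ['brown', 'chair', 'end'] (min_width=15, slack=6)
Line 5: ['silver', 'memory', 'table'] (min_width=19, slack=2)
Line 6: ['dirty', 'oats', 'low', 'quick'] (min_width=20, slack=1)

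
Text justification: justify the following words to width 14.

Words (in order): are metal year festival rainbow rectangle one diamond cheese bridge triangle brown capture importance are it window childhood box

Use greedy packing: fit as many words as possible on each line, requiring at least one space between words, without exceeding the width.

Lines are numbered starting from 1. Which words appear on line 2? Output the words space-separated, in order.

Line 1: ['are', 'metal', 'year'] (min_width=14, slack=0)
Line 2: ['festival'] (min_width=8, slack=6)
Line 3: ['rainbow'] (min_width=7, slack=7)
Line 4: ['rectangle', 'one'] (min_width=13, slack=1)
Line 5: ['diamond', 'cheese'] (min_width=14, slack=0)
Line 6: ['bridge'] (min_width=6, slack=8)
Line 7: ['triangle', 'brown'] (min_width=14, slack=0)
Line 8: ['capture'] (min_width=7, slack=7)
Line 9: ['importance', 'are'] (min_width=14, slack=0)
Line 10: ['it', 'window'] (min_width=9, slack=5)
Line 11: ['childhood', 'box'] (min_width=13, slack=1)

Answer: festival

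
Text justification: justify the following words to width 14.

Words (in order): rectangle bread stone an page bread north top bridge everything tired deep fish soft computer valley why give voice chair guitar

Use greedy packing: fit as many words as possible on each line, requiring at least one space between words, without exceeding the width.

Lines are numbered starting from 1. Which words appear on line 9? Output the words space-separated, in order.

Answer: computer

Derivation:
Line 1: ['rectangle'] (min_width=9, slack=5)
Line 2: ['bread', 'stone', 'an'] (min_width=14, slack=0)
Line 3: ['page', 'bread'] (min_width=10, slack=4)
Line 4: ['north', 'top'] (min_width=9, slack=5)
Line 5: ['bridge'] (min_width=6, slack=8)
Line 6: ['everything'] (min_width=10, slack=4)
Line 7: ['tired', 'deep'] (min_width=10, slack=4)
Line 8: ['fish', 'soft'] (min_width=9, slack=5)
Line 9: ['computer'] (min_width=8, slack=6)
Line 10: ['valley', 'why'] (min_width=10, slack=4)
Line 11: ['give', 'voice'] (min_width=10, slack=4)
Line 12: ['chair', 'guitar'] (min_width=12, slack=2)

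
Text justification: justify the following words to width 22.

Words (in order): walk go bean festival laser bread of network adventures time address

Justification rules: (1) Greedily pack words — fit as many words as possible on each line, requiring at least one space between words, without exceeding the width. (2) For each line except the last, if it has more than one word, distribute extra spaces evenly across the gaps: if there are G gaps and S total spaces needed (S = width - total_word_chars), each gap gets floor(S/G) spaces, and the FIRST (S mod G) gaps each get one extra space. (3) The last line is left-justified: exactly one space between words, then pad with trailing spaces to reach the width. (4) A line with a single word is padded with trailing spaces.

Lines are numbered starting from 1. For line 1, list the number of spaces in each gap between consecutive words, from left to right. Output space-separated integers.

Answer: 2 1 1

Derivation:
Line 1: ['walk', 'go', 'bean', 'festival'] (min_width=21, slack=1)
Line 2: ['laser', 'bread', 'of', 'network'] (min_width=22, slack=0)
Line 3: ['adventures', 'time'] (min_width=15, slack=7)
Line 4: ['address'] (min_width=7, slack=15)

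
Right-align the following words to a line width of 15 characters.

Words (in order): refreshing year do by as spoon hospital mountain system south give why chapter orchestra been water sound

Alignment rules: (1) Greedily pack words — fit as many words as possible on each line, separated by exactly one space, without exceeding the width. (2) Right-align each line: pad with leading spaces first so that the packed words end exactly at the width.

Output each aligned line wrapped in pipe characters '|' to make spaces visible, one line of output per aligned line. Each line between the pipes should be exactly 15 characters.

Line 1: ['refreshing', 'year'] (min_width=15, slack=0)
Line 2: ['do', 'by', 'as', 'spoon'] (min_width=14, slack=1)
Line 3: ['hospital'] (min_width=8, slack=7)
Line 4: ['mountain', 'system'] (min_width=15, slack=0)
Line 5: ['south', 'give', 'why'] (min_width=14, slack=1)
Line 6: ['chapter'] (min_width=7, slack=8)
Line 7: ['orchestra', 'been'] (min_width=14, slack=1)
Line 8: ['water', 'sound'] (min_width=11, slack=4)

Answer: |refreshing year|
| do by as spoon|
|       hospital|
|mountain system|
| south give why|
|        chapter|
| orchestra been|
|    water sound|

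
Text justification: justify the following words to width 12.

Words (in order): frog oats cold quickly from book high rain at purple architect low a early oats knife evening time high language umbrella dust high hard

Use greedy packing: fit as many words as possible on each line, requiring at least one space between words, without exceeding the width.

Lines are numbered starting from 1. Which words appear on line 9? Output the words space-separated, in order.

Line 1: ['frog', 'oats'] (min_width=9, slack=3)
Line 2: ['cold', 'quickly'] (min_width=12, slack=0)
Line 3: ['from', 'book'] (min_width=9, slack=3)
Line 4: ['high', 'rain', 'at'] (min_width=12, slack=0)
Line 5: ['purple'] (min_width=6, slack=6)
Line 6: ['architect'] (min_width=9, slack=3)
Line 7: ['low', 'a', 'early'] (min_width=11, slack=1)
Line 8: ['oats', 'knife'] (min_width=10, slack=2)
Line 9: ['evening', 'time'] (min_width=12, slack=0)
Line 10: ['high'] (min_width=4, slack=8)
Line 11: ['language'] (min_width=8, slack=4)
Line 12: ['umbrella'] (min_width=8, slack=4)
Line 13: ['dust', 'high'] (min_width=9, slack=3)
Line 14: ['hard'] (min_width=4, slack=8)

Answer: evening time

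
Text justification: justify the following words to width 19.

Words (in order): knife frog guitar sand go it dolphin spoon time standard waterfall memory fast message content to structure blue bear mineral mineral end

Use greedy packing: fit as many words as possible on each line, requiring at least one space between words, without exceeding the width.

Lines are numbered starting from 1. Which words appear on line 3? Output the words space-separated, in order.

Line 1: ['knife', 'frog', 'guitar'] (min_width=17, slack=2)
Line 2: ['sand', 'go', 'it', 'dolphin'] (min_width=18, slack=1)
Line 3: ['spoon', 'time', 'standard'] (min_width=19, slack=0)
Line 4: ['waterfall', 'memory'] (min_width=16, slack=3)
Line 5: ['fast', 'message'] (min_width=12, slack=7)
Line 6: ['content', 'to'] (min_width=10, slack=9)
Line 7: ['structure', 'blue', 'bear'] (min_width=19, slack=0)
Line 8: ['mineral', 'mineral', 'end'] (min_width=19, slack=0)

Answer: spoon time standard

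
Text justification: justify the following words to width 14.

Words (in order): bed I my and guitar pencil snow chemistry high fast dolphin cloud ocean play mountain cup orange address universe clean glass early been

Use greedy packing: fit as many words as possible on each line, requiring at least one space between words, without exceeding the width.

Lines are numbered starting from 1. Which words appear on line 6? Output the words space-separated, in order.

Answer: ocean play

Derivation:
Line 1: ['bed', 'I', 'my', 'and'] (min_width=12, slack=2)
Line 2: ['guitar', 'pencil'] (min_width=13, slack=1)
Line 3: ['snow', 'chemistry'] (min_width=14, slack=0)
Line 4: ['high', 'fast'] (min_width=9, slack=5)
Line 5: ['dolphin', 'cloud'] (min_width=13, slack=1)
Line 6: ['ocean', 'play'] (min_width=10, slack=4)
Line 7: ['mountain', 'cup'] (min_width=12, slack=2)
Line 8: ['orange', 'address'] (min_width=14, slack=0)
Line 9: ['universe', 'clean'] (min_width=14, slack=0)
Line 10: ['glass', 'early'] (min_width=11, slack=3)
Line 11: ['been'] (min_width=4, slack=10)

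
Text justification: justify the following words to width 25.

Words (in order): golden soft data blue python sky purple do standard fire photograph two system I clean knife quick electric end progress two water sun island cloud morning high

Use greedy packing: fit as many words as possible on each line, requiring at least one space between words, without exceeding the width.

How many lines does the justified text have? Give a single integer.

Line 1: ['golden', 'soft', 'data', 'blue'] (min_width=21, slack=4)
Line 2: ['python', 'sky', 'purple', 'do'] (min_width=20, slack=5)
Line 3: ['standard', 'fire', 'photograph'] (min_width=24, slack=1)
Line 4: ['two', 'system', 'I', 'clean', 'knife'] (min_width=24, slack=1)
Line 5: ['quick', 'electric', 'end'] (min_width=18, slack=7)
Line 6: ['progress', 'two', 'water', 'sun'] (min_width=22, slack=3)
Line 7: ['island', 'cloud', 'morning', 'high'] (min_width=25, slack=0)
Total lines: 7

Answer: 7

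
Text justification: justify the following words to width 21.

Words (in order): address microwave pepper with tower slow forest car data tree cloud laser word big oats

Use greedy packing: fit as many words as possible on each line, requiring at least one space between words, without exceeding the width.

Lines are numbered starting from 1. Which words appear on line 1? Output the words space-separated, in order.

Answer: address microwave

Derivation:
Line 1: ['address', 'microwave'] (min_width=17, slack=4)
Line 2: ['pepper', 'with', 'tower'] (min_width=17, slack=4)
Line 3: ['slow', 'forest', 'car', 'data'] (min_width=20, slack=1)
Line 4: ['tree', 'cloud', 'laser', 'word'] (min_width=21, slack=0)
Line 5: ['big', 'oats'] (min_width=8, slack=13)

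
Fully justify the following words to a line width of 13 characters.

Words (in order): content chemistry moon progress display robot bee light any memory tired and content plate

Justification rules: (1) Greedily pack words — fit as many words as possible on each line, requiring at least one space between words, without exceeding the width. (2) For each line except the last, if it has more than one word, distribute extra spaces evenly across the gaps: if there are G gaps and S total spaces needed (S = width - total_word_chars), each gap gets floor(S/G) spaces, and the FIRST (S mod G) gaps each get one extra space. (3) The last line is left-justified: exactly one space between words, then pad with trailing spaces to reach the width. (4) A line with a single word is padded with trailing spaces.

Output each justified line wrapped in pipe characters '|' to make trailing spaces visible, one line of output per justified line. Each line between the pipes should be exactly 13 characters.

Answer: |content      |
|chemistry    |
|moon progress|
|display robot|
|bee light any|
|memory  tired|
|and   content|
|plate        |

Derivation:
Line 1: ['content'] (min_width=7, slack=6)
Line 2: ['chemistry'] (min_width=9, slack=4)
Line 3: ['moon', 'progress'] (min_width=13, slack=0)
Line 4: ['display', 'robot'] (min_width=13, slack=0)
Line 5: ['bee', 'light', 'any'] (min_width=13, slack=0)
Line 6: ['memory', 'tired'] (min_width=12, slack=1)
Line 7: ['and', 'content'] (min_width=11, slack=2)
Line 8: ['plate'] (min_width=5, slack=8)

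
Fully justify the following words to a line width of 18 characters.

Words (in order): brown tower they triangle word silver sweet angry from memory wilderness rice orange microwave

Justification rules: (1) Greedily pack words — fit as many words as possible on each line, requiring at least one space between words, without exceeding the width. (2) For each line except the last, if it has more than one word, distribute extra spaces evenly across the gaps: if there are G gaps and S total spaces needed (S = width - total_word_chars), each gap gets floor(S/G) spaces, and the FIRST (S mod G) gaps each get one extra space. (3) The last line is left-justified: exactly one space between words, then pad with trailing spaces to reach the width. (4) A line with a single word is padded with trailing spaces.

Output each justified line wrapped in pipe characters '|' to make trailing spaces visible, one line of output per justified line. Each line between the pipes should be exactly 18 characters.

Answer: |brown  tower  they|
|triangle      word|
|silver sweet angry|
|from        memory|
|wilderness    rice|
|orange microwave  |

Derivation:
Line 1: ['brown', 'tower', 'they'] (min_width=16, slack=2)
Line 2: ['triangle', 'word'] (min_width=13, slack=5)
Line 3: ['silver', 'sweet', 'angry'] (min_width=18, slack=0)
Line 4: ['from', 'memory'] (min_width=11, slack=7)
Line 5: ['wilderness', 'rice'] (min_width=15, slack=3)
Line 6: ['orange', 'microwave'] (min_width=16, slack=2)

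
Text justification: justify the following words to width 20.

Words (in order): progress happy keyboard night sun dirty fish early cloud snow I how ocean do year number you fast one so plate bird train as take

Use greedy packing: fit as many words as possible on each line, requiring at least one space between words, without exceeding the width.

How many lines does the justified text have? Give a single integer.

Answer: 8

Derivation:
Line 1: ['progress', 'happy'] (min_width=14, slack=6)
Line 2: ['keyboard', 'night', 'sun'] (min_width=18, slack=2)
Line 3: ['dirty', 'fish', 'early'] (min_width=16, slack=4)
Line 4: ['cloud', 'snow', 'I', 'how'] (min_width=16, slack=4)
Line 5: ['ocean', 'do', 'year', 'number'] (min_width=20, slack=0)
Line 6: ['you', 'fast', 'one', 'so'] (min_width=15, slack=5)
Line 7: ['plate', 'bird', 'train', 'as'] (min_width=19, slack=1)
Line 8: ['take'] (min_width=4, slack=16)
Total lines: 8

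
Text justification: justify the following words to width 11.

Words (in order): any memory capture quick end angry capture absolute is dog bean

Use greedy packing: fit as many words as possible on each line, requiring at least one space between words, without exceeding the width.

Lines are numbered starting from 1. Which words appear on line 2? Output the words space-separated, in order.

Answer: capture

Derivation:
Line 1: ['any', 'memory'] (min_width=10, slack=1)
Line 2: ['capture'] (min_width=7, slack=4)
Line 3: ['quick', 'end'] (min_width=9, slack=2)
Line 4: ['angry'] (min_width=5, slack=6)
Line 5: ['capture'] (min_width=7, slack=4)
Line 6: ['absolute', 'is'] (min_width=11, slack=0)
Line 7: ['dog', 'bean'] (min_width=8, slack=3)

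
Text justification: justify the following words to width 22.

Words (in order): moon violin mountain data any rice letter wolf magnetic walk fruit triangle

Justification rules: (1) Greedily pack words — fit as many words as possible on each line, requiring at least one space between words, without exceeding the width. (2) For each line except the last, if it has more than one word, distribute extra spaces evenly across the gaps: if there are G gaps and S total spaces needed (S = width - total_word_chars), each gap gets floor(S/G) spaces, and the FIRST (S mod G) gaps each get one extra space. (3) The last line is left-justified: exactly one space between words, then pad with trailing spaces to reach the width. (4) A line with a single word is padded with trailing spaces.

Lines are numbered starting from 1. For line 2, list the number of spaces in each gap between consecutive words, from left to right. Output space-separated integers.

Answer: 2 2 1

Derivation:
Line 1: ['moon', 'violin', 'mountain'] (min_width=20, slack=2)
Line 2: ['data', 'any', 'rice', 'letter'] (min_width=20, slack=2)
Line 3: ['wolf', 'magnetic', 'walk'] (min_width=18, slack=4)
Line 4: ['fruit', 'triangle'] (min_width=14, slack=8)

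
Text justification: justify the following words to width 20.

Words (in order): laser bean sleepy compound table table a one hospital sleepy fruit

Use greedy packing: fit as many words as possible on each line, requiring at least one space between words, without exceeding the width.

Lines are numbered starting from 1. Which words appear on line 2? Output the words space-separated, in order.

Line 1: ['laser', 'bean', 'sleepy'] (min_width=17, slack=3)
Line 2: ['compound', 'table', 'table'] (min_width=20, slack=0)
Line 3: ['a', 'one', 'hospital'] (min_width=14, slack=6)
Line 4: ['sleepy', 'fruit'] (min_width=12, slack=8)

Answer: compound table table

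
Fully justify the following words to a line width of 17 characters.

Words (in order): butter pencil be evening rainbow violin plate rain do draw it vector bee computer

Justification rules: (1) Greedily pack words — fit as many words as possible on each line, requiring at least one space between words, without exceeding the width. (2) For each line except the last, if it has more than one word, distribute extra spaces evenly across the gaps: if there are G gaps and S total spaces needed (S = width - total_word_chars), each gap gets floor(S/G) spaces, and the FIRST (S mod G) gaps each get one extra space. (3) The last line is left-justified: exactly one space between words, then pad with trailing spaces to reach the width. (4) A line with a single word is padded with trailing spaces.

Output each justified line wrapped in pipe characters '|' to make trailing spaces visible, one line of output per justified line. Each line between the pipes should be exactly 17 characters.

Answer: |butter  pencil be|
|evening   rainbow|
|violin plate rain|
|do draw it vector|
|bee computer     |

Derivation:
Line 1: ['butter', 'pencil', 'be'] (min_width=16, slack=1)
Line 2: ['evening', 'rainbow'] (min_width=15, slack=2)
Line 3: ['violin', 'plate', 'rain'] (min_width=17, slack=0)
Line 4: ['do', 'draw', 'it', 'vector'] (min_width=17, slack=0)
Line 5: ['bee', 'computer'] (min_width=12, slack=5)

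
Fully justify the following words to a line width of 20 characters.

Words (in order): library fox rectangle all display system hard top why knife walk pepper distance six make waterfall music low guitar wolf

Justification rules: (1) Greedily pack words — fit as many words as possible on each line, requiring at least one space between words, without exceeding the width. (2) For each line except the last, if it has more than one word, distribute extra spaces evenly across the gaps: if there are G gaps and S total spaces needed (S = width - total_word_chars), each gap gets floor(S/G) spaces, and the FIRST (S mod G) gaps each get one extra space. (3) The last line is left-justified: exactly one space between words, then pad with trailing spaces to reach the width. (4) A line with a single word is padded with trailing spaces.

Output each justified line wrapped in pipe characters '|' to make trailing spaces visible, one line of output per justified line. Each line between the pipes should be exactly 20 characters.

Line 1: ['library', 'fox'] (min_width=11, slack=9)
Line 2: ['rectangle', 'all'] (min_width=13, slack=7)
Line 3: ['display', 'system', 'hard'] (min_width=19, slack=1)
Line 4: ['top', 'why', 'knife', 'walk'] (min_width=18, slack=2)
Line 5: ['pepper', 'distance', 'six'] (min_width=19, slack=1)
Line 6: ['make', 'waterfall', 'music'] (min_width=20, slack=0)
Line 7: ['low', 'guitar', 'wolf'] (min_width=15, slack=5)

Answer: |library          fox|
|rectangle        all|
|display  system hard|
|top  why  knife walk|
|pepper  distance six|
|make waterfall music|
|low guitar wolf     |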